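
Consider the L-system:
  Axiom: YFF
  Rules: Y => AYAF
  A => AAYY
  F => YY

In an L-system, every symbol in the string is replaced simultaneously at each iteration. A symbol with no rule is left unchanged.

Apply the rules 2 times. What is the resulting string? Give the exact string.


Step 0: YFF
Step 1: AYAFYYYY
Step 2: AAYYAYAFAAYYYYAYAFAYAFAYAFAYAF

Answer: AAYYAYAFAAYYYYAYAFAYAFAYAFAYAF


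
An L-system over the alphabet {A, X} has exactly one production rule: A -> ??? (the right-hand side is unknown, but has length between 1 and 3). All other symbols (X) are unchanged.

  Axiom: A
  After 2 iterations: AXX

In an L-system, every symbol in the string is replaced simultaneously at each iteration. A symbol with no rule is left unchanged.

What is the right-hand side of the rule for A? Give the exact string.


Trying A -> AX:
  Step 0: A
  Step 1: AX
  Step 2: AXX
Matches the given result.

Answer: AX


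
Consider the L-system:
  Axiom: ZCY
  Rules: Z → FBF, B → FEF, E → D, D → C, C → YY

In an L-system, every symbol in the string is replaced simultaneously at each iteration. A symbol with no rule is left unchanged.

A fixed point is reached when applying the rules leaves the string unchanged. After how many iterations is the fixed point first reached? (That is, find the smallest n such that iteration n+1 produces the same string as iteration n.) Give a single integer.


Step 0: ZCY
Step 1: FBFYYY
Step 2: FFEFFYYY
Step 3: FFDFFYYY
Step 4: FFCFFYYY
Step 5: FFYYFFYYY
Step 6: FFYYFFYYY  (unchanged — fixed point at step 5)

Answer: 5


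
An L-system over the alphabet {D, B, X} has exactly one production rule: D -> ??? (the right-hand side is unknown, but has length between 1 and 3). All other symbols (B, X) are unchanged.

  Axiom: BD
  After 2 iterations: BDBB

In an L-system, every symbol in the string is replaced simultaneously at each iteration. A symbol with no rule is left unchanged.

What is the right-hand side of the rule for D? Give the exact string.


Trying D -> DB:
  Step 0: BD
  Step 1: BDB
  Step 2: BDBB
Matches the given result.

Answer: DB


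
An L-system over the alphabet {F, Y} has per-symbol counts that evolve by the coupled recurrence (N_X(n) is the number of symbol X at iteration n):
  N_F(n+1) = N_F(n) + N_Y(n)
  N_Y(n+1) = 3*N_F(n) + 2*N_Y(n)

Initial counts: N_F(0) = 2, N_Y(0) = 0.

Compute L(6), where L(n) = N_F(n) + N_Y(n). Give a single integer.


Step 0: N_F=2, N_Y=0, L=2
Step 1: N_F=2, N_Y=6, L=8
Step 2: N_F=8, N_Y=18, L=26
Step 3: N_F=26, N_Y=60, L=86
Step 4: N_F=86, N_Y=198, L=284
Step 5: N_F=284, N_Y=654, L=938
Step 6: N_F=938, N_Y=2160, L=3098

Answer: 3098


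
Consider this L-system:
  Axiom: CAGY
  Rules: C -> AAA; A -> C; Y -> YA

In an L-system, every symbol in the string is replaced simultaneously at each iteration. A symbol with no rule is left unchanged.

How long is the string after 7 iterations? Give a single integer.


Answer: 163

Derivation:
Step 0: length = 4
Step 1: length = 7
Step 2: length = 10
Step 3: length = 19
Step 4: length = 28
Step 5: length = 55
Step 6: length = 82
Step 7: length = 163


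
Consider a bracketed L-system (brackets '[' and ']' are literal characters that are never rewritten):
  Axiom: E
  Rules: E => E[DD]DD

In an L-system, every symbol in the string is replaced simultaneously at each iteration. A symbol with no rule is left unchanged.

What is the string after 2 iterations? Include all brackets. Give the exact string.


Step 0: E
Step 1: E[DD]DD
Step 2: E[DD]DD[DD]DD

Answer: E[DD]DD[DD]DD


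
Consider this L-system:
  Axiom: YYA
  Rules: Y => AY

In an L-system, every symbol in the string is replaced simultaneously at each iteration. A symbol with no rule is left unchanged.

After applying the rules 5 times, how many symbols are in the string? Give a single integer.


Answer: 13

Derivation:
Step 0: length = 3
Step 1: length = 5
Step 2: length = 7
Step 3: length = 9
Step 4: length = 11
Step 5: length = 13


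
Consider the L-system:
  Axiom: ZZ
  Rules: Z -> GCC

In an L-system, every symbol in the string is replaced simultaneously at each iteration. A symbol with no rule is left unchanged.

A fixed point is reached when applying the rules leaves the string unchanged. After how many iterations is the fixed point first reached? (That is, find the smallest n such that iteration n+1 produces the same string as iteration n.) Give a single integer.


Answer: 1

Derivation:
Step 0: ZZ
Step 1: GCCGCC
Step 2: GCCGCC  (unchanged — fixed point at step 1)


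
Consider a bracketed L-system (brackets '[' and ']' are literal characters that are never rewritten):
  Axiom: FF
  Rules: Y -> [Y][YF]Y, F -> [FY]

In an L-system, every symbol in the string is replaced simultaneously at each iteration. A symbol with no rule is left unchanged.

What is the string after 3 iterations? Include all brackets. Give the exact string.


Step 0: FF
Step 1: [FY][FY]
Step 2: [[FY][Y][YF]Y][[FY][Y][YF]Y]
Step 3: [[[FY][Y][YF]Y][[Y][YF]Y][[Y][YF]Y[FY]][Y][YF]Y][[[FY][Y][YF]Y][[Y][YF]Y][[Y][YF]Y[FY]][Y][YF]Y]

Answer: [[[FY][Y][YF]Y][[Y][YF]Y][[Y][YF]Y[FY]][Y][YF]Y][[[FY][Y][YF]Y][[Y][YF]Y][[Y][YF]Y[FY]][Y][YF]Y]


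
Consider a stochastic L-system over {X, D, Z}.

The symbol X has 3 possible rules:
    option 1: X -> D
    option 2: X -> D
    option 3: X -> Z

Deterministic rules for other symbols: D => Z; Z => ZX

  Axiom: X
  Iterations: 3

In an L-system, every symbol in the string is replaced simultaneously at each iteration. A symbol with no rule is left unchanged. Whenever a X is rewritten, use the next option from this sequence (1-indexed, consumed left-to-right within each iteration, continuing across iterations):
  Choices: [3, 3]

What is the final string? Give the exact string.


Answer: ZXZ

Derivation:
Step 0: X
Step 1: Z  (used choices [3])
Step 2: ZX  (used choices [])
Step 3: ZXZ  (used choices [3])


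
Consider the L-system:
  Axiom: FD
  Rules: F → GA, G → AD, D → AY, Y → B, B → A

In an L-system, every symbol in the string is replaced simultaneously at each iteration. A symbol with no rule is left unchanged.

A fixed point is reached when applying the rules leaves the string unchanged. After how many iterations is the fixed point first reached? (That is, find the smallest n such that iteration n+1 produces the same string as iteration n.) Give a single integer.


Answer: 5

Derivation:
Step 0: FD
Step 1: GAAY
Step 2: ADAAB
Step 3: AAYAAA
Step 4: AABAAA
Step 5: AAAAAA
Step 6: AAAAAA  (unchanged — fixed point at step 5)


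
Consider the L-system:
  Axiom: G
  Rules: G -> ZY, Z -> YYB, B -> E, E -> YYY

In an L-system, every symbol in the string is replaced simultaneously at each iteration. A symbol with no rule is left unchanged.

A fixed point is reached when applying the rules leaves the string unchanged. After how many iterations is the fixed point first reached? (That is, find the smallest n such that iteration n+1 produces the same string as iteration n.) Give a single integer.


Step 0: G
Step 1: ZY
Step 2: YYBY
Step 3: YYEY
Step 4: YYYYYY
Step 5: YYYYYY  (unchanged — fixed point at step 4)

Answer: 4


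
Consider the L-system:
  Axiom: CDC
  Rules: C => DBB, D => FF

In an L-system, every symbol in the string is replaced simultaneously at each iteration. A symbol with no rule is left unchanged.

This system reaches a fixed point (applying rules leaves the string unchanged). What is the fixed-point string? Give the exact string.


Answer: FFBBFFFFBB

Derivation:
Step 0: CDC
Step 1: DBBFFDBB
Step 2: FFBBFFFFBB
Step 3: FFBBFFFFBB  (unchanged — fixed point at step 2)


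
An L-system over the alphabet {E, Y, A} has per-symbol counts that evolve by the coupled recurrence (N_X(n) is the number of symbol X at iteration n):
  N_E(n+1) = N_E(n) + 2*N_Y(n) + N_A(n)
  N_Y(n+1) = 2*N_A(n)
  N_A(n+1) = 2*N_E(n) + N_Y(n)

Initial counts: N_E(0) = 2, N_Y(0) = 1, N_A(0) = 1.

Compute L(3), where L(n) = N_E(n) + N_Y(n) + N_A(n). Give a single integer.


Answer: 108

Derivation:
Step 0: N_E=2, N_Y=1, N_A=1, L=4
Step 1: N_E=5, N_Y=2, N_A=5, L=12
Step 2: N_E=14, N_Y=10, N_A=12, L=36
Step 3: N_E=46, N_Y=24, N_A=38, L=108


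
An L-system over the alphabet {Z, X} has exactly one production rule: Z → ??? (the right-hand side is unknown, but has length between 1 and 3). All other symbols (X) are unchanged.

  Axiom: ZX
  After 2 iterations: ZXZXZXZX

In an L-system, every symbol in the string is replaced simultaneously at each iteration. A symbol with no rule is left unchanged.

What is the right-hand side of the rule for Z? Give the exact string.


Trying Z → ZXZ:
  Step 0: ZX
  Step 1: ZXZX
  Step 2: ZXZXZXZX
Matches the given result.

Answer: ZXZ


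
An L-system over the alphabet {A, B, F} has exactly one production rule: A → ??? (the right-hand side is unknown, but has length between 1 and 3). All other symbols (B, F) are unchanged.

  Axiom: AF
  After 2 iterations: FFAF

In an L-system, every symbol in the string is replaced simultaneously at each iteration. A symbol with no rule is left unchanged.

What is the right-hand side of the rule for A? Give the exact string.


Trying A → FA:
  Step 0: AF
  Step 1: FAF
  Step 2: FFAF
Matches the given result.

Answer: FA


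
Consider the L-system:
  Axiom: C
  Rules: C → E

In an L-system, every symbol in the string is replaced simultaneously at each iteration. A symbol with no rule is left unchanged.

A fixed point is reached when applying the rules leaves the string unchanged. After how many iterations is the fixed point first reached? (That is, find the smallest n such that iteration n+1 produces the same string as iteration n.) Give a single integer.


Answer: 1

Derivation:
Step 0: C
Step 1: E
Step 2: E  (unchanged — fixed point at step 1)


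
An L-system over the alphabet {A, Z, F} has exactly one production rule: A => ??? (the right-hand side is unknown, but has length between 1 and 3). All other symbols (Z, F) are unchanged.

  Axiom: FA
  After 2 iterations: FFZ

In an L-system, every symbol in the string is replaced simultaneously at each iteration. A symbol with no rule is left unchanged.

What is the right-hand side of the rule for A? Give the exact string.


Answer: FZ

Derivation:
Trying A => FZ:
  Step 0: FA
  Step 1: FFZ
  Step 2: FFZ
Matches the given result.


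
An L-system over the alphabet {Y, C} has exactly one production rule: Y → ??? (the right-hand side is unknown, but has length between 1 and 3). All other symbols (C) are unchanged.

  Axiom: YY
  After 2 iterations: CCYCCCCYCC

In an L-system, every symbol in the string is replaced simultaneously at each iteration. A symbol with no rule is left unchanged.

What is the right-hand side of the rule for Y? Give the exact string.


Trying Y → CYC:
  Step 0: YY
  Step 1: CYCCYC
  Step 2: CCYCCCCYCC
Matches the given result.

Answer: CYC


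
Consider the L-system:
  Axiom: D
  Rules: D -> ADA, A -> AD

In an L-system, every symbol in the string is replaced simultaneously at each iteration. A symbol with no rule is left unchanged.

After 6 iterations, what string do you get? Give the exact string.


Step 0: D
Step 1: ADA
Step 2: ADADAAD
Step 3: ADADAADADAADADADA
Step 4: ADADAADADAADADADAADADAADADADAADADAADADAAD
Step 5: ADADAADADAADADADAADADAADADADAADADAADADAADADADAADADAADADADAADADAADADAADADADAADADAADADADAADADAADADADA
Step 6: ADADAADADAADADADAADADAADADADAADADAADADAADADADAADADAADADADAADADAADADAADADADAADADAADADADAADADAADADADAADADAADADAADADADAADADAADADADAADADAADADAADADADAADADAADADADAADADAADADADAADADAADADAADADADAADADAADADADAADADAADADAADADADAADADAADADADAADADAADADAAD

Answer: ADADAADADAADADADAADADAADADADAADADAADADAADADADAADADAADADADAADADAADADAADADADAADADAADADADAADADAADADADAADADAADADAADADADAADADAADADADAADADAADADAADADADAADADAADADADAADADAADADADAADADAADADAADADADAADADAADADADAADADAADADAADADADAADADAADADADAADADAADADAAD


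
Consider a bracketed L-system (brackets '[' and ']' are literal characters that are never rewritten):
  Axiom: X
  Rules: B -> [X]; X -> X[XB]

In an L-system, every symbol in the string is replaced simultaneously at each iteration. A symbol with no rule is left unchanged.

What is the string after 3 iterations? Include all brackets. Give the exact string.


Step 0: X
Step 1: X[XB]
Step 2: X[XB][X[XB][X]]
Step 3: X[XB][X[XB][X]][X[XB][X[XB][X]][X[XB]]]

Answer: X[XB][X[XB][X]][X[XB][X[XB][X]][X[XB]]]


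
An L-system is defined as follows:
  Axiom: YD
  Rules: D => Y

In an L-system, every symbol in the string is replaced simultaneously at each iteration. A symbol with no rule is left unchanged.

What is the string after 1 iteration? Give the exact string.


Answer: YY

Derivation:
Step 0: YD
Step 1: YY


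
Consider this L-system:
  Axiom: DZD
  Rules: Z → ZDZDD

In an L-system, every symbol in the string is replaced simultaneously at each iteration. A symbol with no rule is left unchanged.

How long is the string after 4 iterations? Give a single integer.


Answer: 63

Derivation:
Step 0: length = 3
Step 1: length = 7
Step 2: length = 15
Step 3: length = 31
Step 4: length = 63


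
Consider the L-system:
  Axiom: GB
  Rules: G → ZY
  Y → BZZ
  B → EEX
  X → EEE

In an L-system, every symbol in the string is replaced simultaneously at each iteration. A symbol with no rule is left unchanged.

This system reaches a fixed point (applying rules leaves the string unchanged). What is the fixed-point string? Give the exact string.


Step 0: GB
Step 1: ZYEEX
Step 2: ZBZZEEEEE
Step 3: ZEEXZZEEEEE
Step 4: ZEEEEEZZEEEEE
Step 5: ZEEEEEZZEEEEE  (unchanged — fixed point at step 4)

Answer: ZEEEEEZZEEEEE


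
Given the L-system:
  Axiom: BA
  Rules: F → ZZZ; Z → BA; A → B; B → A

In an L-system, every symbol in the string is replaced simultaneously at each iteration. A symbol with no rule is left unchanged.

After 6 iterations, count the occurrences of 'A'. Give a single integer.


Step 0: BA  (1 'A')
Step 1: AB  (1 'A')
Step 2: BA  (1 'A')
Step 3: AB  (1 'A')
Step 4: BA  (1 'A')
Step 5: AB  (1 'A')
Step 6: BA  (1 'A')

Answer: 1


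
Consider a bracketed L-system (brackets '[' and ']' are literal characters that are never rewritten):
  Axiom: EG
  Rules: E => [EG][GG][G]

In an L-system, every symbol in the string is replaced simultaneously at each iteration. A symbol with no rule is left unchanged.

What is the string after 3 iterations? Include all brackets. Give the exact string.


Answer: [[[EG][GG][G]G][GG][G]G][GG][G]G

Derivation:
Step 0: EG
Step 1: [EG][GG][G]G
Step 2: [[EG][GG][G]G][GG][G]G
Step 3: [[[EG][GG][G]G][GG][G]G][GG][G]G


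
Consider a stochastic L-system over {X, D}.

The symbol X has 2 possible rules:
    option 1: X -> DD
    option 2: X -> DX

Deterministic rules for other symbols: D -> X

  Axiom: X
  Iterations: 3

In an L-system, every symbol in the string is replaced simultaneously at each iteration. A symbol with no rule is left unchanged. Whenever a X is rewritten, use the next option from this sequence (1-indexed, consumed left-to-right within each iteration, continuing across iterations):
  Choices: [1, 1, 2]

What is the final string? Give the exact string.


Answer: DDDX

Derivation:
Step 0: X
Step 1: DD  (used choices [1])
Step 2: XX  (used choices [])
Step 3: DDDX  (used choices [1, 2])


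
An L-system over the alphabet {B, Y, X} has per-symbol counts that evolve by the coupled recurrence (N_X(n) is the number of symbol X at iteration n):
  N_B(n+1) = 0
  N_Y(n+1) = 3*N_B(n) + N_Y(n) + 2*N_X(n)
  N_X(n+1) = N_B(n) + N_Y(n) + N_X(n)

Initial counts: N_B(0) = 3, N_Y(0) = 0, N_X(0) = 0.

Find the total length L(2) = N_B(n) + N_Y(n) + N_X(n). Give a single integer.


Step 0: N_B=3, N_Y=0, N_X=0, L=3
Step 1: N_B=0, N_Y=9, N_X=3, L=12
Step 2: N_B=0, N_Y=15, N_X=12, L=27

Answer: 27


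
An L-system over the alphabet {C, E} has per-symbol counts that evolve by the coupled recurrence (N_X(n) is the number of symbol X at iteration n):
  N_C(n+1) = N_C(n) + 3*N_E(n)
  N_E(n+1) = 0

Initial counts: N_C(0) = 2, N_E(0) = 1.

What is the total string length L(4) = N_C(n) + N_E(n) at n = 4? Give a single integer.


Answer: 5

Derivation:
Step 0: N_C=2, N_E=1, L=3
Step 1: N_C=5, N_E=0, L=5
Step 2: N_C=5, N_E=0, L=5
Step 3: N_C=5, N_E=0, L=5
Step 4: N_C=5, N_E=0, L=5


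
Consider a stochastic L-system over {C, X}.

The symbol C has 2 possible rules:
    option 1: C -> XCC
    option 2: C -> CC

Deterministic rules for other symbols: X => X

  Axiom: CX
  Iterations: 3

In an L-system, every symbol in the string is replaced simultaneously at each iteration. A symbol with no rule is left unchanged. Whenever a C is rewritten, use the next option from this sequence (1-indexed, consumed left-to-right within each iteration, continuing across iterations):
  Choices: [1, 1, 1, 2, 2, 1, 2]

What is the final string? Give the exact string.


Step 0: CX
Step 1: XCCX  (used choices [1])
Step 2: XXCCXCCX  (used choices [1, 1])
Step 3: XXCCCCXXCCCCX  (used choices [2, 2, 1, 2])

Answer: XXCCCCXXCCCCX


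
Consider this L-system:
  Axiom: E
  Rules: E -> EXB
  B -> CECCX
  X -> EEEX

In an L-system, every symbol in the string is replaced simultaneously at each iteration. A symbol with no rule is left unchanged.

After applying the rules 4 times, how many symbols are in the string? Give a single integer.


Step 0: length = 1
Step 1: length = 3
Step 2: length = 12
Step 3: length = 35
Step 4: length = 112

Answer: 112


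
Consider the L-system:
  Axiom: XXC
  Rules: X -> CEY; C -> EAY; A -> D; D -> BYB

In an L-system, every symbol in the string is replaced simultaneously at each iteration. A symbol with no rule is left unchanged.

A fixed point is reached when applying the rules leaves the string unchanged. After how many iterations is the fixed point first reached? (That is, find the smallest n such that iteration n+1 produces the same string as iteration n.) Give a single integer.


Answer: 4

Derivation:
Step 0: XXC
Step 1: CEYCEYEAY
Step 2: EAYEYEAYEYEDY
Step 3: EDYEYEDYEYEBYBY
Step 4: EBYBYEYEBYBYEYEBYBY
Step 5: EBYBYEYEBYBYEYEBYBY  (unchanged — fixed point at step 4)


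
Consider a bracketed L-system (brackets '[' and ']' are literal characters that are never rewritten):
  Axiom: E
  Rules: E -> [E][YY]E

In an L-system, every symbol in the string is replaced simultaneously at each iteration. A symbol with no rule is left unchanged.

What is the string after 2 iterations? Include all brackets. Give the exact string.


Step 0: E
Step 1: [E][YY]E
Step 2: [[E][YY]E][YY][E][YY]E

Answer: [[E][YY]E][YY][E][YY]E


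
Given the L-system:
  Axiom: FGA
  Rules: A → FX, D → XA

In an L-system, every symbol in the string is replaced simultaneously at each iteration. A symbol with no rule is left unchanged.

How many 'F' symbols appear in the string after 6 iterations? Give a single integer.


Step 0: FGA  (1 'F')
Step 1: FGFX  (2 'F')
Step 2: FGFX  (2 'F')
Step 3: FGFX  (2 'F')
Step 4: FGFX  (2 'F')
Step 5: FGFX  (2 'F')
Step 6: FGFX  (2 'F')

Answer: 2


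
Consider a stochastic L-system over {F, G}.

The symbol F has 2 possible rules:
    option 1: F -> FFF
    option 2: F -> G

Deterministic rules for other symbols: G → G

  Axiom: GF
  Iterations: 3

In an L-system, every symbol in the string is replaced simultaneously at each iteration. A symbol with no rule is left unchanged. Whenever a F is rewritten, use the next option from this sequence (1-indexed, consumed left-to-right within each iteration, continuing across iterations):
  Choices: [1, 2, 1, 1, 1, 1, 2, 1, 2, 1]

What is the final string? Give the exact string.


Step 0: GF
Step 1: GFFF  (used choices [1])
Step 2: GGFFFFFF  (used choices [2, 1, 1])
Step 3: GGFFFFFFGFFFGFFF  (used choices [1, 1, 2, 1, 2, 1])

Answer: GGFFFFFFGFFFGFFF


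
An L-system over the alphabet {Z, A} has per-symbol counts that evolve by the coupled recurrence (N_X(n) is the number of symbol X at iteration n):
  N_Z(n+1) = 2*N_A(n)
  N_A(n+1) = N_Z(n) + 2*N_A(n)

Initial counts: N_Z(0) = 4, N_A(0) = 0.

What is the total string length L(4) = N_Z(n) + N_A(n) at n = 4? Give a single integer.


Answer: 112

Derivation:
Step 0: N_Z=4, N_A=0, L=4
Step 1: N_Z=0, N_A=4, L=4
Step 2: N_Z=8, N_A=8, L=16
Step 3: N_Z=16, N_A=24, L=40
Step 4: N_Z=48, N_A=64, L=112


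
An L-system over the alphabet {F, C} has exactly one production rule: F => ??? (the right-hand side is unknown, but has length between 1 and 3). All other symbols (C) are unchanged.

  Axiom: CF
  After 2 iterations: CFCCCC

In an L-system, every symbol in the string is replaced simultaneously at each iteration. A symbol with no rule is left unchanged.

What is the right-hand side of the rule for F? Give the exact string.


Trying F => FCC:
  Step 0: CF
  Step 1: CFCC
  Step 2: CFCCCC
Matches the given result.

Answer: FCC


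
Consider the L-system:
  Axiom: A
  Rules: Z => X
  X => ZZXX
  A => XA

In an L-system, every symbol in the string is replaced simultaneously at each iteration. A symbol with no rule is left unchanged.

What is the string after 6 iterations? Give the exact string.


Step 0: A
Step 1: XA
Step 2: ZZXXXA
Step 3: XXZZXXZZXXZZXXXA
Step 4: ZZXXZZXXXXZZXXZZXXXXZZXXZZXXXXZZXXZZXXZZXXXA
Step 5: XXZZXXZZXXXXZZXXZZXXZZXXZZXXXXZZXXZZXXXXZZXXZZXXZZXXZZXXXXZZXXZZXXXXZZXXZZXXZZXXZZXXXXZZXXZZXXXXZZXXZZXXXXZZXXZZXXZZXXXA
Step 6: ZZXXZZXXXXZZXXZZXXXXZZXXZZXXZZXXZZXXXXZZXXZZXXXXZZXXZZXXXXZZXXZZXXXXZZXXZZXXZZXXZZXXXXZZXXZZXXXXZZXXZZXXZZXXZZXXXXZZXXZZXXXXZZXXZZXXXXZZXXZZXXXXZZXXZZXXZZXXZZXXXXZZXXZZXXXXZZXXZZXXZZXXZZXXXXZZXXZZXXXXZZXXZZXXXXZZXXZZXXXXZZXXZZXXZZXXZZXXXXZZXXZZXXXXZZXXZZXXZZXXZZXXXXZZXXZZXXXXZZXXZZXXZZXXZZXXXXZZXXZZXXXXZZXXZZXXXXZZXXZZXXZZXXXA

Answer: ZZXXZZXXXXZZXXZZXXXXZZXXZZXXZZXXZZXXXXZZXXZZXXXXZZXXZZXXXXZZXXZZXXXXZZXXZZXXZZXXZZXXXXZZXXZZXXXXZZXXZZXXZZXXZZXXXXZZXXZZXXXXZZXXZZXXXXZZXXZZXXXXZZXXZZXXZZXXZZXXXXZZXXZZXXXXZZXXZZXXZZXXZZXXXXZZXXZZXXXXZZXXZZXXXXZZXXZZXXXXZZXXZZXXZZXXZZXXXXZZXXZZXXXXZZXXZZXXZZXXZZXXXXZZXXZZXXXXZZXXZZXXZZXXZZXXXXZZXXZZXXXXZZXXZZXXXXZZXXZZXXZZXXXA


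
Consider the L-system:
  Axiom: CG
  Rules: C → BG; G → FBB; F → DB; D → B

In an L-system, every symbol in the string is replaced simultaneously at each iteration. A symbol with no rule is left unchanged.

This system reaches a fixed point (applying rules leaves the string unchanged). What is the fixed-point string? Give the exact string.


Answer: BBBBBBBBB

Derivation:
Step 0: CG
Step 1: BGFBB
Step 2: BFBBDBBB
Step 3: BDBBBBBBB
Step 4: BBBBBBBBB
Step 5: BBBBBBBBB  (unchanged — fixed point at step 4)


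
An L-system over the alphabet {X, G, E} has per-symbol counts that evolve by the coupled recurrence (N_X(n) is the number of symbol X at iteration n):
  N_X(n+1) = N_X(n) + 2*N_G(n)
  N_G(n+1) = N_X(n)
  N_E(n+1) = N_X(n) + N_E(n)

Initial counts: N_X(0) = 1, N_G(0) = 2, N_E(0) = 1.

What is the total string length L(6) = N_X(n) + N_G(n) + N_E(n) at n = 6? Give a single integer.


Step 0: N_X=1, N_G=2, N_E=1, L=4
Step 1: N_X=5, N_G=1, N_E=2, L=8
Step 2: N_X=7, N_G=5, N_E=7, L=19
Step 3: N_X=17, N_G=7, N_E=14, L=38
Step 4: N_X=31, N_G=17, N_E=31, L=79
Step 5: N_X=65, N_G=31, N_E=62, L=158
Step 6: N_X=127, N_G=65, N_E=127, L=319

Answer: 319


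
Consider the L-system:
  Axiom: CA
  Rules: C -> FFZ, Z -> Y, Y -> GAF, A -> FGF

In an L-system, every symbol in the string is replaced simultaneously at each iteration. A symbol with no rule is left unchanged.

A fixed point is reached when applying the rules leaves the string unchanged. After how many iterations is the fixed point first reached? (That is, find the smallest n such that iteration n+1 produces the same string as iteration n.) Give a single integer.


Answer: 4

Derivation:
Step 0: CA
Step 1: FFZFGF
Step 2: FFYFGF
Step 3: FFGAFFGF
Step 4: FFGFGFFFGF
Step 5: FFGFGFFFGF  (unchanged — fixed point at step 4)


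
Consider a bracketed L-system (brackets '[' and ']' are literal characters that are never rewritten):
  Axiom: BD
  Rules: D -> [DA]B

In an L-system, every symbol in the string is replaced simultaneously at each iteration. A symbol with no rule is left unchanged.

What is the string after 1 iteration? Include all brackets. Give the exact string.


Answer: B[DA]B

Derivation:
Step 0: BD
Step 1: B[DA]B


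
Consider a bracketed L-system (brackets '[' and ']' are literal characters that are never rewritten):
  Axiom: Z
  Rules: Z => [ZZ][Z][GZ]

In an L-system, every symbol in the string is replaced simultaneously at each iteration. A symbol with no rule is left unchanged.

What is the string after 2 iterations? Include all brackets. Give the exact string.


Answer: [[ZZ][Z][GZ][ZZ][Z][GZ]][[ZZ][Z][GZ]][G[ZZ][Z][GZ]]

Derivation:
Step 0: Z
Step 1: [ZZ][Z][GZ]
Step 2: [[ZZ][Z][GZ][ZZ][Z][GZ]][[ZZ][Z][GZ]][G[ZZ][Z][GZ]]


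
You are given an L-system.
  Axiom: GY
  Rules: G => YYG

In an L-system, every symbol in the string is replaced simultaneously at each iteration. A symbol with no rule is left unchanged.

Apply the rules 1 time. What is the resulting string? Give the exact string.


Step 0: GY
Step 1: YYGY

Answer: YYGY


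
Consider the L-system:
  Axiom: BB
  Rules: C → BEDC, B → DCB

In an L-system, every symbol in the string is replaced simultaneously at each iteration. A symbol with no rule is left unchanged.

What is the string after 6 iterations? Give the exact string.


Step 0: BB
Step 1: DCBDCB
Step 2: DBEDCDCBDBEDCDCB
Step 3: DDCBEDBEDCDBEDCDCBDDCBEDBEDCDBEDCDCB
Step 4: DDBEDCDCBEDDCBEDBEDCDDCBEDBEDCDBEDCDCBDDBEDCDCBEDDCBEDBEDCDDCBEDBEDCDBEDCDCB
Step 5: DDDCBEDBEDCDBEDCDCBEDDBEDCDCBEDDCBEDBEDCDDBEDCDCBEDDCBEDBEDCDDCBEDBEDCDBEDCDCBDDDCBEDBEDCDBEDCDCBEDDBEDCDCBEDDCBEDBEDCDDBEDCDCBEDDCBEDBEDCDDCBEDBEDCDBEDCDCB
Step 6: DDDBEDCDCBEDDCBEDBEDCDDCBEDBEDCDBEDCDCBEDDDCBEDBEDCDBEDCDCBEDDBEDCDCBEDDCBEDBEDCDDDCBEDBEDCDBEDCDCBEDDBEDCDCBEDDCBEDBEDCDDBEDCDCBEDDCBEDBEDCDDCBEDBEDCDBEDCDCBDDDBEDCDCBEDDCBEDBEDCDDCBEDBEDCDBEDCDCBEDDDCBEDBEDCDBEDCDCBEDDBEDCDCBEDDCBEDBEDCDDDCBEDBEDCDBEDCDCBEDDBEDCDCBEDDCBEDBEDCDDBEDCDCBEDDCBEDBEDCDDCBEDBEDCDBEDCDCB

Answer: DDDBEDCDCBEDDCBEDBEDCDDCBEDBEDCDBEDCDCBEDDDCBEDBEDCDBEDCDCBEDDBEDCDCBEDDCBEDBEDCDDDCBEDBEDCDBEDCDCBEDDBEDCDCBEDDCBEDBEDCDDBEDCDCBEDDCBEDBEDCDDCBEDBEDCDBEDCDCBDDDBEDCDCBEDDCBEDBEDCDDCBEDBEDCDBEDCDCBEDDDCBEDBEDCDBEDCDCBEDDBEDCDCBEDDCBEDBEDCDDDCBEDBEDCDBEDCDCBEDDBEDCDCBEDDCBEDBEDCDDBEDCDCBEDDCBEDBEDCDDCBEDBEDCDBEDCDCB


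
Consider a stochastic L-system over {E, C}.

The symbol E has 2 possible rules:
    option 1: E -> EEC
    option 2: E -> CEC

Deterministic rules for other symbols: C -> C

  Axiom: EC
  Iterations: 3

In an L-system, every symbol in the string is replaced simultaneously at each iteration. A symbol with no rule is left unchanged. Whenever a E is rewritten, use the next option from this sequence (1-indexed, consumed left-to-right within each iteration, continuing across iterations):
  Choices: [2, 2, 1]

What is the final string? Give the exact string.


Answer: CCEECCCC

Derivation:
Step 0: EC
Step 1: CECC  (used choices [2])
Step 2: CCECCC  (used choices [2])
Step 3: CCEECCCC  (used choices [1])


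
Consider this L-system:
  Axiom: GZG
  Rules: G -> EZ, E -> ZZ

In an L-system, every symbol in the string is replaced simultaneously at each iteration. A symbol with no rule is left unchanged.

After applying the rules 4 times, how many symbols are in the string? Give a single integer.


Step 0: length = 3
Step 1: length = 5
Step 2: length = 7
Step 3: length = 7
Step 4: length = 7

Answer: 7


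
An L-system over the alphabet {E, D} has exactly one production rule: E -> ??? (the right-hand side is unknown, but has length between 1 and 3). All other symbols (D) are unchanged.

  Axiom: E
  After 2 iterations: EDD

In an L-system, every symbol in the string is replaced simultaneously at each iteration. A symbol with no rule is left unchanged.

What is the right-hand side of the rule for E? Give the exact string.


Trying E -> ED:
  Step 0: E
  Step 1: ED
  Step 2: EDD
Matches the given result.

Answer: ED


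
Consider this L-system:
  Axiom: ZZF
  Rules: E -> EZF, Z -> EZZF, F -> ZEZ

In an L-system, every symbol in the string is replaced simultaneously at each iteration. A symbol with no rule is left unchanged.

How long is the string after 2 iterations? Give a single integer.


Answer: 39

Derivation:
Step 0: length = 3
Step 1: length = 11
Step 2: length = 39


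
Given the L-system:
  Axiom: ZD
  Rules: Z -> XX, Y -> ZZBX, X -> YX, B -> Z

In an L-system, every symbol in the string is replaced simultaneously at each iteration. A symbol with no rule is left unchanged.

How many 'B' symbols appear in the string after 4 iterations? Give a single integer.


Answer: 2

Derivation:
Step 0: ZD  (0 'B')
Step 1: XXD  (0 'B')
Step 2: YXYXD  (0 'B')
Step 3: ZZBXYXZZBXYXD  (2 'B')
Step 4: XXXXZYXZZBXYXXXXXZYXZZBXYXD  (2 'B')


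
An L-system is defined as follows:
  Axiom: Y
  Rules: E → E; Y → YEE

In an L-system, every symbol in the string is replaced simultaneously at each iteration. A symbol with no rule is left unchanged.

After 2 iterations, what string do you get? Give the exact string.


Step 0: Y
Step 1: YEE
Step 2: YEEEE

Answer: YEEEE


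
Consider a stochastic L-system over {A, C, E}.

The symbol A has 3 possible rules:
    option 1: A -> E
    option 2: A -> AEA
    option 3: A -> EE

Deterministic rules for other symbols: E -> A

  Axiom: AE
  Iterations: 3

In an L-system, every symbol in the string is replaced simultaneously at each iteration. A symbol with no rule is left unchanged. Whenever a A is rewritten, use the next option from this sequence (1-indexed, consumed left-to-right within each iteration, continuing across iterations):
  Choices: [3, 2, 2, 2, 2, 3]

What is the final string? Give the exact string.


Step 0: AE
Step 1: EEA  (used choices [3])
Step 2: AAAEA  (used choices [2])
Step 3: AEAAEAAEAAEE  (used choices [2, 2, 2, 3])

Answer: AEAAEAAEAAEE


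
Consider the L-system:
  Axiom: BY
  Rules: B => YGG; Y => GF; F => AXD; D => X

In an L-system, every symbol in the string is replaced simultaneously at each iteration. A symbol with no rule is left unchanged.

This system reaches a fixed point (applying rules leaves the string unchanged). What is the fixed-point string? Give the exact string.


Step 0: BY
Step 1: YGGGF
Step 2: GFGGGAXD
Step 3: GAXDGGGAXX
Step 4: GAXXGGGAXX
Step 5: GAXXGGGAXX  (unchanged — fixed point at step 4)

Answer: GAXXGGGAXX


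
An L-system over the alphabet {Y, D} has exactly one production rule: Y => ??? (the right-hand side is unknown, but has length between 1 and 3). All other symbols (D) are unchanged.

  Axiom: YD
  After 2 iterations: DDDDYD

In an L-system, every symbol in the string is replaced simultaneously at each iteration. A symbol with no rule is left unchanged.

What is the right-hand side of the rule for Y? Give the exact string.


Trying Y => DDY:
  Step 0: YD
  Step 1: DDYD
  Step 2: DDDDYD
Matches the given result.

Answer: DDY


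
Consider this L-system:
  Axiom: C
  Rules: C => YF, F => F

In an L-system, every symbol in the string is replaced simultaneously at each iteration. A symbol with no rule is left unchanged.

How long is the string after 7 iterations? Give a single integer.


Answer: 2

Derivation:
Step 0: length = 1
Step 1: length = 2
Step 2: length = 2
Step 3: length = 2
Step 4: length = 2
Step 5: length = 2
Step 6: length = 2
Step 7: length = 2


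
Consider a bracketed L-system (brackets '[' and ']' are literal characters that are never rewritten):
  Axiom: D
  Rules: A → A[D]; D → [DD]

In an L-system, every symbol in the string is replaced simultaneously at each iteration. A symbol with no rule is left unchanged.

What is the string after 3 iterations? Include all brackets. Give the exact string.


Answer: [[[DD][DD]][[DD][DD]]]

Derivation:
Step 0: D
Step 1: [DD]
Step 2: [[DD][DD]]
Step 3: [[[DD][DD]][[DD][DD]]]


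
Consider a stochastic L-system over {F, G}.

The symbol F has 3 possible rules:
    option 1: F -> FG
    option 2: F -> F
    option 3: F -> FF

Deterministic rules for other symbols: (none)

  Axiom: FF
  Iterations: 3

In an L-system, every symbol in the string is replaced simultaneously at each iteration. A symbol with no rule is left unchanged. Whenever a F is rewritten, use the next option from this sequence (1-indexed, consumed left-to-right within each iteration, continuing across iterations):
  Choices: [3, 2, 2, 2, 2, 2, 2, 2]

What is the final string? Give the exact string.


Step 0: FF
Step 1: FFF  (used choices [3, 2])
Step 2: FFF  (used choices [2, 2, 2])
Step 3: FFF  (used choices [2, 2, 2])

Answer: FFF


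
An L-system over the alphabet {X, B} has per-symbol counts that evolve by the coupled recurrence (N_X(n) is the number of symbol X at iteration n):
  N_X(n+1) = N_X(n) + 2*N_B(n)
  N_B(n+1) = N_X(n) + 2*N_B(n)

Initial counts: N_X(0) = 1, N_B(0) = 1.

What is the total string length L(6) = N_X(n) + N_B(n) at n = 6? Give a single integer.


Answer: 1458

Derivation:
Step 0: N_X=1, N_B=1, L=2
Step 1: N_X=3, N_B=3, L=6
Step 2: N_X=9, N_B=9, L=18
Step 3: N_X=27, N_B=27, L=54
Step 4: N_X=81, N_B=81, L=162
Step 5: N_X=243, N_B=243, L=486
Step 6: N_X=729, N_B=729, L=1458


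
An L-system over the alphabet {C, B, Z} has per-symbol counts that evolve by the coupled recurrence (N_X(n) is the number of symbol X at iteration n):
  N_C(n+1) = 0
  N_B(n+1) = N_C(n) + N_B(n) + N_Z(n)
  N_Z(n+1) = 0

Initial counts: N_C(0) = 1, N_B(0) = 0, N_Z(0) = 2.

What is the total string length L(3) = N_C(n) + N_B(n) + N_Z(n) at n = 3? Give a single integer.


Answer: 3

Derivation:
Step 0: N_C=1, N_B=0, N_Z=2, L=3
Step 1: N_C=0, N_B=3, N_Z=0, L=3
Step 2: N_C=0, N_B=3, N_Z=0, L=3
Step 3: N_C=0, N_B=3, N_Z=0, L=3


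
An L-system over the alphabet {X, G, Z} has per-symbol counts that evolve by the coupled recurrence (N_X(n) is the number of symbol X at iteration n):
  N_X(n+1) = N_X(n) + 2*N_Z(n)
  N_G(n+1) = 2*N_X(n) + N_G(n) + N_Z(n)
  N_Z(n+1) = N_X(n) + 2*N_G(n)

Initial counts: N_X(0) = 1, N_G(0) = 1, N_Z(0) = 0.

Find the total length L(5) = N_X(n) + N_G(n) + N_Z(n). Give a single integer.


Step 0: N_X=1, N_G=1, N_Z=0, L=2
Step 1: N_X=1, N_G=3, N_Z=3, L=7
Step 2: N_X=7, N_G=8, N_Z=7, L=22
Step 3: N_X=21, N_G=29, N_Z=23, L=73
Step 4: N_X=67, N_G=94, N_Z=79, L=240
Step 5: N_X=225, N_G=307, N_Z=255, L=787

Answer: 787


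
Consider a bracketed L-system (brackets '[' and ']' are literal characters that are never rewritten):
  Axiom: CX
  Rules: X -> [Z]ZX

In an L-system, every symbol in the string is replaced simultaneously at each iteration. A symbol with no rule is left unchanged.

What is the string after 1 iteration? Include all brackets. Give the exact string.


Step 0: CX
Step 1: C[Z]ZX

Answer: C[Z]ZX


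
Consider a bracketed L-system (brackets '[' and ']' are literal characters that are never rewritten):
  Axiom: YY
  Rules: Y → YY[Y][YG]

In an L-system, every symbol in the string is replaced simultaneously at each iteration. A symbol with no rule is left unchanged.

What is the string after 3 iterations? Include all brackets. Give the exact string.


Answer: YY[Y][YG]YY[Y][YG][YY[Y][YG]][YY[Y][YG]G]YY[Y][YG]YY[Y][YG][YY[Y][YG]][YY[Y][YG]G][YY[Y][YG]YY[Y][YG][YY[Y][YG]][YY[Y][YG]G]][YY[Y][YG]YY[Y][YG][YY[Y][YG]][YY[Y][YG]G]G]YY[Y][YG]YY[Y][YG][YY[Y][YG]][YY[Y][YG]G]YY[Y][YG]YY[Y][YG][YY[Y][YG]][YY[Y][YG]G][YY[Y][YG]YY[Y][YG][YY[Y][YG]][YY[Y][YG]G]][YY[Y][YG]YY[Y][YG][YY[Y][YG]][YY[Y][YG]G]G]

Derivation:
Step 0: YY
Step 1: YY[Y][YG]YY[Y][YG]
Step 2: YY[Y][YG]YY[Y][YG][YY[Y][YG]][YY[Y][YG]G]YY[Y][YG]YY[Y][YG][YY[Y][YG]][YY[Y][YG]G]
Step 3: YY[Y][YG]YY[Y][YG][YY[Y][YG]][YY[Y][YG]G]YY[Y][YG]YY[Y][YG][YY[Y][YG]][YY[Y][YG]G][YY[Y][YG]YY[Y][YG][YY[Y][YG]][YY[Y][YG]G]][YY[Y][YG]YY[Y][YG][YY[Y][YG]][YY[Y][YG]G]G]YY[Y][YG]YY[Y][YG][YY[Y][YG]][YY[Y][YG]G]YY[Y][YG]YY[Y][YG][YY[Y][YG]][YY[Y][YG]G][YY[Y][YG]YY[Y][YG][YY[Y][YG]][YY[Y][YG]G]][YY[Y][YG]YY[Y][YG][YY[Y][YG]][YY[Y][YG]G]G]


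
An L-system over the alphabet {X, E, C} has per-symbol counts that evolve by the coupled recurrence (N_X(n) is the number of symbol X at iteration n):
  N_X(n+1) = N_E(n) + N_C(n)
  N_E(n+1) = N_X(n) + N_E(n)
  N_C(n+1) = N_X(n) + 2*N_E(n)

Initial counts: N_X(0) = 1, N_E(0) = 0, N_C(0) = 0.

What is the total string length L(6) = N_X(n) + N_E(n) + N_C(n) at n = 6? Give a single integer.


Answer: 101

Derivation:
Step 0: N_X=1, N_E=0, N_C=0, L=1
Step 1: N_X=0, N_E=1, N_C=1, L=2
Step 2: N_X=2, N_E=1, N_C=2, L=5
Step 3: N_X=3, N_E=3, N_C=4, L=10
Step 4: N_X=7, N_E=6, N_C=9, L=22
Step 5: N_X=15, N_E=13, N_C=19, L=47
Step 6: N_X=32, N_E=28, N_C=41, L=101


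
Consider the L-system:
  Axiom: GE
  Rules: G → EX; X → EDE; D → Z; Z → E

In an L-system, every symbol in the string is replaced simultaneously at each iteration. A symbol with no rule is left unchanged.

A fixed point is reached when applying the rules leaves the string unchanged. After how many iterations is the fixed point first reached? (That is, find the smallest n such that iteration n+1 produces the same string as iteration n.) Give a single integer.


Step 0: GE
Step 1: EXE
Step 2: EEDEE
Step 3: EEZEE
Step 4: EEEEE
Step 5: EEEEE  (unchanged — fixed point at step 4)

Answer: 4


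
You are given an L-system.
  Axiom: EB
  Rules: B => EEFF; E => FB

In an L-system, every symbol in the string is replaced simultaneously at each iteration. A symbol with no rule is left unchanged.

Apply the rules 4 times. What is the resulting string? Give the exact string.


Step 0: EB
Step 1: FBEEFF
Step 2: FEEFFFBFBFF
Step 3: FFBFBFFFEEFFFEEFFFF
Step 4: FFEEFFFEEFFFFFFBFBFFFFBFBFFFF

Answer: FFEEFFFEEFFFFFFBFBFFFFBFBFFFF


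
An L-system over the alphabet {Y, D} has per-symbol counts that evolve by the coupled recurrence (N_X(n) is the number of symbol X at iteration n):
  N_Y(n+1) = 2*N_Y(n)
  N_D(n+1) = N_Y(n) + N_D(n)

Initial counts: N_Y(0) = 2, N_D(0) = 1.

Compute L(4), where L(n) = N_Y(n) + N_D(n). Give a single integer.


Answer: 63

Derivation:
Step 0: N_Y=2, N_D=1, L=3
Step 1: N_Y=4, N_D=3, L=7
Step 2: N_Y=8, N_D=7, L=15
Step 3: N_Y=16, N_D=15, L=31
Step 4: N_Y=32, N_D=31, L=63


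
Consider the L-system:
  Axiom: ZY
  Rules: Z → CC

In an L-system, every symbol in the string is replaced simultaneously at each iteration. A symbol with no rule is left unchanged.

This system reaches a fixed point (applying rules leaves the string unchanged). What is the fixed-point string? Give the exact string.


Answer: CCY

Derivation:
Step 0: ZY
Step 1: CCY
Step 2: CCY  (unchanged — fixed point at step 1)


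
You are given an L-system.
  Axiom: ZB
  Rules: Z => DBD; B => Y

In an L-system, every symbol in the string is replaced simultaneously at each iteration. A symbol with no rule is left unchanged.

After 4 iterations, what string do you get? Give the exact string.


Answer: DYDY

Derivation:
Step 0: ZB
Step 1: DBDY
Step 2: DYDY
Step 3: DYDY
Step 4: DYDY


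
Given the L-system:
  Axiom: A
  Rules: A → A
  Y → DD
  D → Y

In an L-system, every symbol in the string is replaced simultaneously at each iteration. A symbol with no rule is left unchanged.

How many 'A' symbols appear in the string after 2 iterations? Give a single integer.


Answer: 1

Derivation:
Step 0: A  (1 'A')
Step 1: A  (1 'A')
Step 2: A  (1 'A')


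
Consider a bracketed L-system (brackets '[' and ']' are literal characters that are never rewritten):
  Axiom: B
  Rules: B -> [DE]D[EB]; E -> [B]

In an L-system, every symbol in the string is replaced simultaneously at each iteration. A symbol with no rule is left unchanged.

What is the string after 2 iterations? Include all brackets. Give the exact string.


Step 0: B
Step 1: [DE]D[EB]
Step 2: [D[B]]D[[B][DE]D[EB]]

Answer: [D[B]]D[[B][DE]D[EB]]


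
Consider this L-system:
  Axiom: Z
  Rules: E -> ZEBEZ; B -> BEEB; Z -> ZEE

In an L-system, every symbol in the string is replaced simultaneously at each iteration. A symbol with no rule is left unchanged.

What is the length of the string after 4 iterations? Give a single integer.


Answer: 221

Derivation:
Step 0: length = 1
Step 1: length = 3
Step 2: length = 13
Step 3: length = 53
Step 4: length = 221
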